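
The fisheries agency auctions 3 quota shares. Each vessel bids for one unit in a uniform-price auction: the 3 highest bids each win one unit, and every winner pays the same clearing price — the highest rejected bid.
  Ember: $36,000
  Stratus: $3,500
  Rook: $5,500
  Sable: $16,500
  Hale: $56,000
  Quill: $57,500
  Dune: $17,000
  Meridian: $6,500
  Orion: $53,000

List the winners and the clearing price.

Quill, Hale, Orion; each pays $36,000

Bids ranked high→low: 57,500 (Quill), 56,000 (Hale), 53,000 (Orion), 36,000 (Ember), 17,000 (Dune), …
Top 3: Quill, Hale, Orion.
Highest unsuccessful bid: $36,000 → clearing price.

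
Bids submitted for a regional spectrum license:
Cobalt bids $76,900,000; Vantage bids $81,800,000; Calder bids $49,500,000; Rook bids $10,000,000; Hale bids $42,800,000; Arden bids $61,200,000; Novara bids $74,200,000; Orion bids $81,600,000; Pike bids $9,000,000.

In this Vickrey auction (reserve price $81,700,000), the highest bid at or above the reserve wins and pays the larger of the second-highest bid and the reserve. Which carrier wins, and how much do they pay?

Rule: the highest bid at or above the reserve wins and pays the larger of the second-highest bid and the reserve.
Bids ranked: 81,800,000 (Vantage) > 81,600,000 (Orion) > 76,900,000 (Cobalt) > 74,200,000 (Novara) > 61,200,000 (Arden) > 49,500,000 (Calder) > …
Highest eligible bid: Vantage at $81,800,000.
Second-highest bid $81,600,000 is below the reserve $81,700,000, so the reserve binds → payment $81,700,000.

Vantage pays $81,700,000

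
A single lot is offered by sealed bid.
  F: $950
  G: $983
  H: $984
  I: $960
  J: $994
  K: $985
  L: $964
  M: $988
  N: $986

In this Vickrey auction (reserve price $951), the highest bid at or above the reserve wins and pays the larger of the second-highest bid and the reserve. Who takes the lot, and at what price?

Vickrey auction (reserve price $951): the highest bid at or above the reserve wins and pays the larger of the second-highest bid and the reserve.
Bids in order: 994 (J) > 988 (M) > 986 (N) > 985 (K) > 984 (H) > 983 (G) > …
Highest eligible bid: J at $994.
max(second-highest $988, reserve $951) = $988; the reserve does not bind.

J pays $988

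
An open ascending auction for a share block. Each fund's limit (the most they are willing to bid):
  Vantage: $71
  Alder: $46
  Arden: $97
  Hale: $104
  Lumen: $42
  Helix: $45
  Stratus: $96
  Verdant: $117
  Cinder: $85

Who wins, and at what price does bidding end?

Verdant wins at $104

Rule: the price rises until one bidder remains; the winner pays the price at which the last rival dropped out.
Limits ranked: 117 (Verdant) > 104 (Hale) > 97 (Arden) > 96 (Stratus) > 85 (Cinder) > 71 (Vantage) > …
Hale is the last rival to drop out, at $104; Verdant remains and wins at that price.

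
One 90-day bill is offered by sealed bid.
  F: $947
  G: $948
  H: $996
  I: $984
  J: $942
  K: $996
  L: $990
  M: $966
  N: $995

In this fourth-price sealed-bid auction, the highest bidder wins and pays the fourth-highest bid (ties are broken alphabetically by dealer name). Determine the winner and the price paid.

H pays $990

Fourth-price sealed-bid auction: the highest bidder wins and pays the fourth-highest bid.
Bids ranked: 996 (H) > 996 (K) > 995 (N) > 990 (L) > 984 (I) > 966 (M) > …
Tie at $996 → H wins by tie-break.
H wins; payment is bid #4 in the ranking = $990.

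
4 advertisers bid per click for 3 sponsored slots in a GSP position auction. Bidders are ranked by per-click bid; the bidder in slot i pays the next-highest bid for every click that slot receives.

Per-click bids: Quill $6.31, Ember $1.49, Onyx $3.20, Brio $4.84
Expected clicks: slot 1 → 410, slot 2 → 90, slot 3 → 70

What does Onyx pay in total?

Sorting advertisers: $6.31 (Quill) > $4.84 (Brio) > $3.20 (Onyx) > $1.49 (Ember)
Onyx holds slot 3 → pays next bid $1.49 × 70 clicks = $104.30.

Onyx pays $104.30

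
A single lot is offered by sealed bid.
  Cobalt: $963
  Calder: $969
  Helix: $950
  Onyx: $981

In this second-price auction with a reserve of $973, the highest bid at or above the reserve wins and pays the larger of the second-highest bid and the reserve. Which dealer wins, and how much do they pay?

Sorting bids: 981 (Onyx) > 969 (Calder) > 963 (Cobalt) > 950 (Helix)
Highest eligible bid: Onyx at $981.
max(second-highest $969, reserve $973) = $973.

Onyx pays $973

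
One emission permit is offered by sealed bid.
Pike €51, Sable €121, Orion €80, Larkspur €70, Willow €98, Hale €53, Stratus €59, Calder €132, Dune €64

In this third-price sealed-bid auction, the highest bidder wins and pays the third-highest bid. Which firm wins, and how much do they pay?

Sorting bids: 132 (Calder) > 121 (Sable) > 98 (Willow) > 80 (Orion) > 70 (Larkspur) > 64 (Dune) > …
Calder is highest; pays the third-highest bid, €98.

Calder pays €98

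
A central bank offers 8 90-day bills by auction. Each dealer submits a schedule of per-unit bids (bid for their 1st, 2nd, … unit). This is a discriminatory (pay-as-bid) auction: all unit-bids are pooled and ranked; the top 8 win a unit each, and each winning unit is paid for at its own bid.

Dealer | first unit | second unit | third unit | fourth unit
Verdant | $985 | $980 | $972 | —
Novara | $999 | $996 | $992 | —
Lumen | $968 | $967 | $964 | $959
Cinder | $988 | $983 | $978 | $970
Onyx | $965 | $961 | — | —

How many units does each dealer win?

Pooled unit-bids ranked (top 8): 999 (Novara-1), 996 (Novara-2), 992 (Novara-3), 988 (Cinder-1), 985 (Verdant-1), 983 (Cinder-2), 980 (Verdant-2), 978 (Cinder-3)
Next rejected bid: $972 (not a price — pay-as-bid).
Allocation: Cinder 3, Novara 3, Verdant 2.

Cinder 3, Novara 3, Verdant 2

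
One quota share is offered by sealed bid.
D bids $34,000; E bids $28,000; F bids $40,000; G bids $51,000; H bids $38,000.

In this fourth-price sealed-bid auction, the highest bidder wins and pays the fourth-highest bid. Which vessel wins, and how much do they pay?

Fourth-price sealed-bid auction: the highest bidder wins and pays the fourth-highest bid.
Bids ranked: 51,000 (G) > 40,000 (F) > 38,000 (H) > 34,000 (D) > 28,000 (E)
G wins; payment is bid #4 in the ranking = $34,000.

G pays $34,000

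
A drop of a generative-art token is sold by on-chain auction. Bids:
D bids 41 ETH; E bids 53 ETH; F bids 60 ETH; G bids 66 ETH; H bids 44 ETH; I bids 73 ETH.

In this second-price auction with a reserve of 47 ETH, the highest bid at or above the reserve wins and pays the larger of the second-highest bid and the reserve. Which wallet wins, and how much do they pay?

I pays 66 ETH

Sorting bids: 73 (I) > 66 (G) > 60 (F) > 53 (E) > 44 (H) > 41 (D)
I has the top bid at or above the reserve (73 ETH).
max(second-highest 66 ETH, reserve 47 ETH) = 66 ETH; the reserve does not bind.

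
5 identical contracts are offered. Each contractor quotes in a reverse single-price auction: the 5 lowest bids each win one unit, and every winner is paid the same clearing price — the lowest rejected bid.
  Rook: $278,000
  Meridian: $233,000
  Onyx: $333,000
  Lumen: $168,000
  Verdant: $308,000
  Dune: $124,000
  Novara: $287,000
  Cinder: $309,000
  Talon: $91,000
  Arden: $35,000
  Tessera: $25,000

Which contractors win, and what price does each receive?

Sorting: 25,000 (Tessera), 35,000 (Arden), 91,000 (Talon), 124,000 (Dune), 168,000 (Lumen), 233,000 (Meridian), 278,000 (Rook), …
Winners (5 units): Tessera, Arden, Talon, Dune, Lumen.
Lowest unsuccessful bid: $233,000 → clearing price.

Tessera, Arden, Talon, Dune, Lumen; each is paid $233,000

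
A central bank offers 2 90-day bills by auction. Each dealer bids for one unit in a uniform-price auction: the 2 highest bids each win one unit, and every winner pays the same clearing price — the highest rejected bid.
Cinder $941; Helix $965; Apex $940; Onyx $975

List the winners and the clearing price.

Ordering the bids: 975 (Onyx), 965 (Helix), 941 (Cinder), 940 (Apex)
Top 2: Onyx, Helix.
Clearing price = highest rejected bid = $941.

Onyx, Helix; each pays $941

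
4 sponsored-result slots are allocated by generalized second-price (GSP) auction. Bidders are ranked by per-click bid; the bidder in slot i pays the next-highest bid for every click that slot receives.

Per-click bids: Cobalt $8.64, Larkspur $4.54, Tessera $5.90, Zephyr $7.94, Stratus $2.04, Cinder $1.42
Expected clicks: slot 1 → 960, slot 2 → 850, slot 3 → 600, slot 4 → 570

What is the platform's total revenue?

Total revenue: $16524.20

Ranked by bid: $8.64 (Cobalt) > $7.94 (Zephyr) > $5.90 (Tessera) > $4.54 (Larkspur) > $2.04 (Stratus) > …
Slot 1: Cobalt pays $7.94 × 960 = $7622.40
Slot 2: Zephyr pays $5.90 × 850 = $5015.00
Slot 3: Tessera pays $4.54 × 600 = $2724.00
Slot 4: Larkspur pays $2.04 × 570 = $1162.80
Total = $16524.20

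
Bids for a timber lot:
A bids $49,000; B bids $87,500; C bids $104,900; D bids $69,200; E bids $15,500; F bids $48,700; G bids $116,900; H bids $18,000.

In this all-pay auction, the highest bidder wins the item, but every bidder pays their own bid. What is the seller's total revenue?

Bids in order: 116,900 (G) > 104,900 (C) > 87,500 (B) > 69,200 (D) > 49,000 (A) > 48,700 (F) > …
Every bidder forfeits their bid regardless of winning.
Revenue = 49,000 + 87,500 + 104,900 + 69,200 + 15,500 + 48,700 + 116,900 + 18,000 = $509,700.

Total revenue: $509,700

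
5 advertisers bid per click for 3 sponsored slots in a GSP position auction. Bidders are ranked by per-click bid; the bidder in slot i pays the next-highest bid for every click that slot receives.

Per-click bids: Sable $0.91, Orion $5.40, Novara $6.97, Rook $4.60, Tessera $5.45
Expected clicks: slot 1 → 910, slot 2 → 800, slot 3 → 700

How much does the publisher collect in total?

Per-click bids in order: $6.97 (Novara) > $5.45 (Tessera) > $5.40 (Orion) > $4.60 (Rook) > …
Slot 1: Novara pays $5.45 × 910 = $4959.50
Slot 2: Tessera pays $5.40 × 800 = $4320.00
Slot 3: Orion pays $4.60 × 700 = $3220.00
Total = $12499.50

Total revenue: $12499.50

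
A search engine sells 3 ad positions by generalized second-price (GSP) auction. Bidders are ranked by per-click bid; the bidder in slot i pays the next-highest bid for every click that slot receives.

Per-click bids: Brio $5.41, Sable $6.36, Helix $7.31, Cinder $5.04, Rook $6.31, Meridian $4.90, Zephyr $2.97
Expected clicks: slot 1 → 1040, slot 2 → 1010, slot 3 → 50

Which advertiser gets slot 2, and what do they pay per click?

Sable; $6.31 per click

Per-click bids in order: $7.31 (Helix) > $6.36 (Sable) > $6.31 (Rook) > $5.41 (Brio) > …
Slot 2 goes to the second-ranked bidder, Sable, who pays the next bid down: $6.31/click.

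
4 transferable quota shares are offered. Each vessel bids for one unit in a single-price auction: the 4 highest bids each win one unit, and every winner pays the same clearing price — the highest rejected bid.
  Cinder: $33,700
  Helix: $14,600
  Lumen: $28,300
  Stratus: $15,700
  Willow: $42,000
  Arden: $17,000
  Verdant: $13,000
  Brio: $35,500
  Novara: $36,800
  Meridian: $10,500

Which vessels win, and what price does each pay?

Willow, Novara, Brio, Cinder; each pays $28,300

Sorting: 42,000 (Willow), 36,800 (Novara), 35,500 (Brio), 33,700 (Cinder), 28,300 (Lumen), 17,000 (Arden), …
Top 4: Willow, Novara, Brio, Cinder.
Highest unsuccessful bid: $28,300 → clearing price.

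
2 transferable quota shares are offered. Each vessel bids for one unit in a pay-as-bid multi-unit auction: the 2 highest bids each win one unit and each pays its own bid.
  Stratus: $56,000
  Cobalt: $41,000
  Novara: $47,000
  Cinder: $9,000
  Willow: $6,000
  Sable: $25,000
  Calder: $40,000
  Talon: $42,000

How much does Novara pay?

Ordering the bids: 56,000 (Stratus), 47,000 (Novara), 42,000 (Talon), 41,000 (Cobalt), …
The 2 highest are Stratus, Novara.
Novara wins → own bid $47,000.

Novara pays $47,000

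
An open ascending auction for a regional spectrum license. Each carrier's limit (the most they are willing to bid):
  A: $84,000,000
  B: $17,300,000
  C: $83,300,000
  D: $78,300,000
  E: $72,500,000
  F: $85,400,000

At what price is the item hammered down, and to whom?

Limits in order: 85,400,000 (F) > 84,000,000 (A) > 83,300,000 (C) > 78,300,000 (D) > 72,500,000 (E) > 17,300,000 (B)
Once the price passes $84,000,000, only F is left; the hammer falls at A's limit of $84,000,000.

F wins at $84,000,000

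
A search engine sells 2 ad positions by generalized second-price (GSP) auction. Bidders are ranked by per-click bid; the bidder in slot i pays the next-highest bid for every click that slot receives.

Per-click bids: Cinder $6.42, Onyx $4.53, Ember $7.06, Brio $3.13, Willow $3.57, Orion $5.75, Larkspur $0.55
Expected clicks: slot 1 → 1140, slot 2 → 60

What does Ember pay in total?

Ranked by bid: $7.06 (Ember) > $6.42 (Cinder) > $5.75 (Orion) > …
Ember holds slot 1 → pays next bid $6.42 × 1140 clicks = $7318.80.

Ember pays $7318.80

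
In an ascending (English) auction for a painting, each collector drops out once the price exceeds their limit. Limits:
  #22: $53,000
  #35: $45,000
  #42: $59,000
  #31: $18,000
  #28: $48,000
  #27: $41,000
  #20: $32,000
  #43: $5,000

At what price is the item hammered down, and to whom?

Rule: the price rises until one bidder remains; the winner pays the price at which the last rival dropped out.
Limits in order: 59,000 (#42) > 53,000 (#22) > 48,000 (#28) > 45,000 (#35) > 41,000 (#27) > 32,000 (#20) > …
Bidding ends when #22 exits at $53,000; #42 takes it.

#42 wins at $53,000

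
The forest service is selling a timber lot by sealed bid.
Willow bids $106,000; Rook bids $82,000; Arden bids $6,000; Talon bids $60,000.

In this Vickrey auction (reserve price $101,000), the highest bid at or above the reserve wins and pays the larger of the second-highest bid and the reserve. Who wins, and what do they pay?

Willow pays $101,000

Vickrey auction (reserve price $101,000): the highest bid at or above the reserve wins and pays the larger of the second-highest bid and the reserve.
Sorting bids: 106,000 (Willow) > 82,000 (Rook) > 60,000 (Talon) > 6,000 (Arden)
Willow has the top bid at or above the reserve ($106,000).
Second-highest bid $82,000 is below the reserve $101,000, so the reserve binds → payment $101,000.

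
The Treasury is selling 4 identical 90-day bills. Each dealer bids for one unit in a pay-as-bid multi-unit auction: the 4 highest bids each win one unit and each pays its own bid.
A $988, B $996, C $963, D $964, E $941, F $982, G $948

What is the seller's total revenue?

Total revenue: $3,930

Sorting: 996 (B), 988 (A), 982 (F), 964 (D), 963 (C), 948 (G), …
Top 4: B, A, F, D.
Total revenue = 996 + 988 + 982 + 964 = $3,930.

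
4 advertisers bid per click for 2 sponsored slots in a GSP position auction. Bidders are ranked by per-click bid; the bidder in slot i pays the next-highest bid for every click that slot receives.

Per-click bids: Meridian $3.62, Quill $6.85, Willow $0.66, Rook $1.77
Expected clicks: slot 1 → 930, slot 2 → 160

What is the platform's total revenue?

Ranked by bid: $6.85 (Quill) > $3.62 (Meridian) > $1.77 (Rook) > …
Slot 1: Quill pays $3.62 × 930 = $3366.60
Slot 2: Meridian pays $1.77 × 160 = $283.20
Total = $3649.80

Total revenue: $3649.80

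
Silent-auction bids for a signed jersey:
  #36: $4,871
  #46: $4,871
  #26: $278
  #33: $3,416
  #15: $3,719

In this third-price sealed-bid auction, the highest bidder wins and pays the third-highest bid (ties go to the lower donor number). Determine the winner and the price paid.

#36 pays $3,719

Bids in order: 4,871 (#36) > 4,871 (#46) > 3,719 (#15) > 3,416 (#33) > 278 (#26)
Tie at $4,871 → #36 wins by tie-break.
#36 wins; payment is bid #3 in the ranking = $3,719.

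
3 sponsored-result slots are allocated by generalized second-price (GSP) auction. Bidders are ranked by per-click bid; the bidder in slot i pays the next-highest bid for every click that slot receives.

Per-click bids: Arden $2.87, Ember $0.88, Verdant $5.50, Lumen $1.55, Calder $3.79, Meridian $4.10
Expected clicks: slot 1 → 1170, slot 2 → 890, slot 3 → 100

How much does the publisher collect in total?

Total revenue: $8457.10

Ranked by bid: $5.50 (Verdant) > $4.10 (Meridian) > $3.79 (Calder) > $2.87 (Arden) > …
Slot 1: Verdant pays $4.10 × 1170 = $4797.00
Slot 2: Meridian pays $3.79 × 890 = $3373.10
Slot 3: Calder pays $2.87 × 100 = $287.00
Total = $8457.10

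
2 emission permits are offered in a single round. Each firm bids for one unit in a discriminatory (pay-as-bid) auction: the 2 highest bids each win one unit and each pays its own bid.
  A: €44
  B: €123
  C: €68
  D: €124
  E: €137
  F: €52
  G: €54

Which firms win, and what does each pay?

Sorting: 137 (E), 124 (D), 123 (B), 68 (C), …
Winners (2 units): E, D.
Each winner pays its own bid: E €137, D €124.

E €137, D €124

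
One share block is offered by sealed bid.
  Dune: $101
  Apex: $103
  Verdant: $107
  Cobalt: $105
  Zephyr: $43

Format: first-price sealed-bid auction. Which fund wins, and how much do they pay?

First-price sealed-bid auction: the highest bidder wins and pays their own bid.
Bids in order: 107 (Verdant) > 105 (Cobalt) > 103 (Apex) > 101 (Dune) > 43 (Zephyr)
Verdant has the highest bid and pays exactly that: $107.

Verdant pays $107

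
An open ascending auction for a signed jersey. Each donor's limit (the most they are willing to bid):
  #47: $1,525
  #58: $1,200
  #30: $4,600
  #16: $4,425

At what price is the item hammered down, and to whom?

#30 wins at $4,425

Rule: the price rises until one bidder remains; the winner pays the price at which the last rival dropped out.
Limits in order: 4,600 (#30) > 4,425 (#16) > 1,525 (#47) > 1,200 (#58)
Once the price passes $4,425, only #30 is left; the hammer falls at #16's limit of $4,425.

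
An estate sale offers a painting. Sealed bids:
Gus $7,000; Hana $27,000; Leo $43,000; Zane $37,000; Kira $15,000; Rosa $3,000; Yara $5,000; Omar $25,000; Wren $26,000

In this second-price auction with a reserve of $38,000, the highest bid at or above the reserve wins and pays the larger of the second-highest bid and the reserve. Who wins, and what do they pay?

Sorting bids: 43,000 (Leo) > 37,000 (Zane) > 27,000 (Hana) > 26,000 (Wren) > 25,000 (Omar) > 15,000 (Kira) > …
Leo has the top bid at or above the reserve ($43,000).
max(second-highest $37,000, reserve $38,000) = $38,000.

Leo pays $38,000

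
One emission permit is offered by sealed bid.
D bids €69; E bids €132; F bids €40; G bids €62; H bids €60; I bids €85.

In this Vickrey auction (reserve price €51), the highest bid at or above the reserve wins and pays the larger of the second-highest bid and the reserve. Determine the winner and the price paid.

E pays €85

Rule: the highest bid at or above the reserve wins and pays the larger of the second-highest bid and the reserve.
Bids in order: 132 (E) > 85 (I) > 69 (D) > 62 (G) > 60 (H) > 40 (F)
Highest eligible bid: E at €132.
max(second-highest €85, reserve €51) = €85; the reserve does not bind.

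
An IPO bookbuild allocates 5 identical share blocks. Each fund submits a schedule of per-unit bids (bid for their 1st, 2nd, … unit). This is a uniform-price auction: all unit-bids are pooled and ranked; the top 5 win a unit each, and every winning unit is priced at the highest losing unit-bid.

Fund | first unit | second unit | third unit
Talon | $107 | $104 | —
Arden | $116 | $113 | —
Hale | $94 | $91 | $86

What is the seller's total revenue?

Total revenue: $455

Pooled unit-bids ranked (top 5): 116 (Arden-1), 113 (Arden-2), 107 (Talon-1), 104 (Talon-2), 94 (Hale-1)
Highest rejected unit-bid = $91.
Allocation: Arden 2, Hale 1, Talon 2. Every unit priced at $91.
Revenue = 5 × 91 = $455.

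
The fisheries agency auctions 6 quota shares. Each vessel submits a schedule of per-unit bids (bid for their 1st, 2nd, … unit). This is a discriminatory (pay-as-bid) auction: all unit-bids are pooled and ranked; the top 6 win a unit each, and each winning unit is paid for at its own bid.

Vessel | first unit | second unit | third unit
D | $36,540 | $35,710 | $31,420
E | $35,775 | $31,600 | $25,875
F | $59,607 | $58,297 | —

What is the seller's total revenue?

Total revenue: $257,529

All unit-bids, highest first — top 6: 59,607 (F-1), 58,297 (F-2), 36,540 (D-1), 35,775 (E-1), 35,710 (D-2), 31,600 (E-2)
Next rejected bid: $31,420 (not a price — pay-as-bid).
Each winning unit pays its own bid.
Revenue = 59,607 + 58,297 + 36,540 + 35,775 + 35,710 + 31,600 = $257,529.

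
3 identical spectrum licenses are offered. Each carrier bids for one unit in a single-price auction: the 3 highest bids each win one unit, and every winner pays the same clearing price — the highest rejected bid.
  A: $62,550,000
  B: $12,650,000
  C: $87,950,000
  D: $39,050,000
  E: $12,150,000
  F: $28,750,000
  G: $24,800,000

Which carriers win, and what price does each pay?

Sorting: 87,950,000 (C), 62,550,000 (A), 39,050,000 (D), 28,750,000 (F), 24,800,000 (G), …
The 3 highest are C, A, D.
Highest unsuccessful bid: $28,750,000 → clearing price.

C, A, D; each pays $28,750,000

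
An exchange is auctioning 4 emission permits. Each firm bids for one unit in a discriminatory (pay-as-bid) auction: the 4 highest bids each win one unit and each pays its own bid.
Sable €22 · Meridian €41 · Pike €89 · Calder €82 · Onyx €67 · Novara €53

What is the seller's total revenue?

Total revenue: €291

Bids ranked high→low: 89 (Pike), 82 (Calder), 67 (Onyx), 53 (Novara), 41 (Meridian), 22 (Sable)
Winners (4 units): Pike, Calder, Onyx, Novara.
Total revenue = 89 + 82 + 67 + 53 = €291.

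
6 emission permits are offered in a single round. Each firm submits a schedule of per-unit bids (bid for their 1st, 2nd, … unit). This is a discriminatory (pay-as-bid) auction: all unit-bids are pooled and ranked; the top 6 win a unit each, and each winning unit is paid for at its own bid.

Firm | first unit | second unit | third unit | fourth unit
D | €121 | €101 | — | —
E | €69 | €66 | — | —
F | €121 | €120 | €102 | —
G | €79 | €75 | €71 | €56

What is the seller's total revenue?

Total revenue: €644

Merging the schedules and taking the best 6: 121 (D-1), 121 (F-1), 120 (F-2), 102 (F-3), 101 (D-2), 79 (G-1)
Next rejected bid: €75 (not a price — pay-as-bid).
Each winning unit pays its own bid.
Revenue = 121 + 121 + 120 + 102 + 101 + 79 = €644.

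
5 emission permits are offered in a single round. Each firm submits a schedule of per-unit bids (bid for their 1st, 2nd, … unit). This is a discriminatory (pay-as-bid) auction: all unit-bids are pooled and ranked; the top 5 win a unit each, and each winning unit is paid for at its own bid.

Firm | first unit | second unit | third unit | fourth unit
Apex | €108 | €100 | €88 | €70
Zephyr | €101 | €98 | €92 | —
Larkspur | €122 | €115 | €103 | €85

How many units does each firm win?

Apex 1, Larkspur 3, Zephyr 1

All unit-bids, highest first — top 5: 122 (Larkspur-1), 115 (Larkspur-2), 108 (Apex-1), 103 (Larkspur-3), 101 (Zephyr-1)
Next rejected bid: €100 (not a price — pay-as-bid).
Allocation: Apex 1, Larkspur 3, Zephyr 1.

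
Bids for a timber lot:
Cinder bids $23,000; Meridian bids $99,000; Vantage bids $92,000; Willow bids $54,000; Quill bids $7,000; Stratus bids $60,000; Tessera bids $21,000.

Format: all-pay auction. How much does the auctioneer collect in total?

Total revenue: $356,000

Rule: the highest bidder wins the item, but every bidder pays their own bid.
Bids ranked: 99,000 (Meridian) > 92,000 (Vantage) > 60,000 (Stratus) > 54,000 (Willow) > 23,000 (Cinder) > 21,000 (Tessera) > …
Meridian wins with the top bid; all bids are sunk regardless.
Every bidder forfeits their bid regardless of winning.
Revenue = 23,000 + 99,000 + 92,000 + 54,000 + 7,000 + 60,000 + 21,000 = $356,000.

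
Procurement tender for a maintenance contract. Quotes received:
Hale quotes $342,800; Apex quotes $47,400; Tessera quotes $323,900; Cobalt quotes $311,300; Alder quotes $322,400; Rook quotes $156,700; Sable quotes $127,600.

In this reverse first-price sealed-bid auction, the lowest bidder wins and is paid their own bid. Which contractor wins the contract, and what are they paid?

Bids ranked: 47,400 (Apex) < 127,600 (Sable) < 156,700 (Rook) < 311,300 (Cobalt) < 322,400 (Alder) < 323,900 (Tessera) < …
Apex is lowest → is paid own bid, $47,400.

Apex is paid $47,400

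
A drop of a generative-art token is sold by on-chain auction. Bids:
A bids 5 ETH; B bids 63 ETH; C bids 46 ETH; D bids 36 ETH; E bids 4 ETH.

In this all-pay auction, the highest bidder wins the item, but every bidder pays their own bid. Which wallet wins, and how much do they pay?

Rule: the highest bidder wins the item, but every bidder pays their own bid.
Bids ranked: 63 (B) > 46 (C) > 36 (D) > 5 (A) > 4 (E)
B wins with the top bid; all bids are sunk regardless.

B pays 63 ETH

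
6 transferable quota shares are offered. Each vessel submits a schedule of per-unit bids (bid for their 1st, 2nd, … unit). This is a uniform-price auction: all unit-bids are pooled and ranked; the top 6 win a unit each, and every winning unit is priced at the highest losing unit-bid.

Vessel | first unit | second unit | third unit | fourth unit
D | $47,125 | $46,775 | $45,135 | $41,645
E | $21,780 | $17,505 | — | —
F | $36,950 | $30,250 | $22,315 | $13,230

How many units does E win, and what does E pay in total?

All unit-bids, highest first — top 6: 47,125 (D-1), 46,775 (D-2), 45,135 (D-3), 41,645 (D-4), 36,950 (F-1), 30,250 (F-2)
Highest rejected unit-bid = $22,315.
E wins 0 unit(s) at $22,315 each.

E: 0 units, pays $0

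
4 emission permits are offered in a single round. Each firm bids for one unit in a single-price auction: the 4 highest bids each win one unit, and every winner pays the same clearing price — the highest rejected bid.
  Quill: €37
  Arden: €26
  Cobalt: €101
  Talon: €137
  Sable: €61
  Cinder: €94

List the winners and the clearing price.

Bids ranked high→low: 137 (Talon), 101 (Cobalt), 94 (Cinder), 61 (Sable), 37 (Quill), 26 (Arden)
Winners (4 units): Talon, Cobalt, Cinder, Sable.
First losing bid is Quill's €37, which sets the uniform price.

Talon, Cobalt, Cinder, Sable; each pays €37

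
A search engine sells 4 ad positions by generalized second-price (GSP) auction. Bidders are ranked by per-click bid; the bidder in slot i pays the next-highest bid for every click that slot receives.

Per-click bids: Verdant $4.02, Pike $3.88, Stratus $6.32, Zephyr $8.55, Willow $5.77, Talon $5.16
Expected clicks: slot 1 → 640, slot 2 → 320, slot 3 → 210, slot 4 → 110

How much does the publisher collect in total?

Per-click bids in order: $8.55 (Zephyr) > $6.32 (Stratus) > $5.77 (Willow) > $5.16 (Talon) > $4.02 (Verdant) > …
Slot 1: Zephyr pays $6.32 × 640 = $4044.80
Slot 2: Stratus pays $5.77 × 320 = $1846.40
Slot 3: Willow pays $5.16 × 210 = $1083.60
Slot 4: Talon pays $4.02 × 110 = $442.20
Total = $7417.00

Total revenue: $7417.00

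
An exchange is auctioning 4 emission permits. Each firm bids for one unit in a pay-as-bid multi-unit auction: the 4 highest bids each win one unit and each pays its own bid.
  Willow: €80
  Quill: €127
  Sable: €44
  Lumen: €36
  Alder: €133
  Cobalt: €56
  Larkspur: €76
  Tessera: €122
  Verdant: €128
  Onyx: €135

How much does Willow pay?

Ordering the bids: 135 (Onyx), 133 (Alder), 128 (Verdant), 127 (Quill), 122 (Tessera), 80 (Willow), …
Winners (4 units): Onyx, Alder, Verdant, Quill.
Willow does not win → €0.

Willow pays €0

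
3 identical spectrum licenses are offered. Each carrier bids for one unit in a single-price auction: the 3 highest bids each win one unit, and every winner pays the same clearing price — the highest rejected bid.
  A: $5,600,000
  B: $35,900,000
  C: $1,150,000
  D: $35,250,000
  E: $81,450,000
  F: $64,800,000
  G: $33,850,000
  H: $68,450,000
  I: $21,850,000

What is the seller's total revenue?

Sorting: 81,450,000 (E), 68,450,000 (H), 64,800,000 (F), 35,900,000 (B), 35,250,000 (D), …
The 3 highest are E, H, F.
Highest unsuccessful bid: $35,900,000 → clearing price.
Total revenue = 3 × $35,900,000 = $107,700,000.

Total revenue: $107,700,000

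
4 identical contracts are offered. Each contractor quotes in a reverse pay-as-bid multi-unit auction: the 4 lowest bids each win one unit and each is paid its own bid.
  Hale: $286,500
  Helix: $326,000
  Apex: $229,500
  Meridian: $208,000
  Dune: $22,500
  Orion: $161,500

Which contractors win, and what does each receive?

Dune $22,500, Orion $161,500, Meridian $208,000, Apex $229,500

Ordering the bids: 22,500 (Dune), 161,500 (Orion), 208,000 (Meridian), 229,500 (Apex), 286,500 (Hale), 326,000 (Helix)
Winners (4 units): Dune, Orion, Meridian, Apex.
Each winner is paid its own bid: Dune $22,500, Orion $161,500, Meridian $208,000, Apex $229,500.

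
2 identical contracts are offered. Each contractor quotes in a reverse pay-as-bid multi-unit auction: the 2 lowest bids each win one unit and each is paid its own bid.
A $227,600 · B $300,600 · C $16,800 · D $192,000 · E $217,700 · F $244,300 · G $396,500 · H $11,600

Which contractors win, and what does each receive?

Ordering the bids: 11,600 (H), 16,800 (C), 192,000 (D), 217,700 (E), …
Lowest 2: H, C.
Each winner is paid its own bid: H $11,600, C $16,800.

H $11,600, C $16,800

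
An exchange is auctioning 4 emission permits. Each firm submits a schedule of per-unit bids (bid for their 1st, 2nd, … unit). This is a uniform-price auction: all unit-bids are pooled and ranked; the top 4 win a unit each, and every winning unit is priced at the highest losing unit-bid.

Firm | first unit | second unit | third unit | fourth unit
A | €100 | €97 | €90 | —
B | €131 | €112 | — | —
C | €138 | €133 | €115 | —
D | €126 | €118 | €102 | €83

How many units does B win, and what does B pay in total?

Merging the schedules and taking the best 4: 138 (C-1), 133 (C-2), 131 (B-1), 126 (D-1)
Highest rejected unit-bid = €118.
B wins 1 unit(s) at €118 each.

B: 1 unit, pays €118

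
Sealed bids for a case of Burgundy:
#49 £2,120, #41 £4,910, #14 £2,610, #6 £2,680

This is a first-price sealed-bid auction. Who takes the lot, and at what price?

#41 pays £4,910

Bids in order: 4,910 (#41) > 2,680 (#6) > 2,610 (#14) > 2,120 (#49)
#41 is highest → pays own bid, £4,910.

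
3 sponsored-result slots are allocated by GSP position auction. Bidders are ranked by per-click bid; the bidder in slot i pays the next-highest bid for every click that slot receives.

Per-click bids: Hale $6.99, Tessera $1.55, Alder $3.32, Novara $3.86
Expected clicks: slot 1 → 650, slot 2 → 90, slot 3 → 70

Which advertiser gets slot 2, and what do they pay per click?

Novara; $3.32 per click

Ranked by bid: $6.99 (Hale) > $3.86 (Novara) > $3.32 (Alder) > $1.55 (Tessera)
Slot 2 goes to the second-ranked bidder, Novara, who pays the next bid down: $3.32/click.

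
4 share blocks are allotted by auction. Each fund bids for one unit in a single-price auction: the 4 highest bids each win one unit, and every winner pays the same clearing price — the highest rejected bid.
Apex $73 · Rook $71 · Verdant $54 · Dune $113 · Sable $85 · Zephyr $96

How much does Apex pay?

Sorting: 113 (Dune), 96 (Zephyr), 85 (Sable), 73 (Apex), 71 (Rook), 54 (Verdant)
Winners (4 units): Dune, Zephyr, Sable, Apex.
Highest unsuccessful bid: $71 → clearing price.
Apex wins → pays $71.

Apex pays $71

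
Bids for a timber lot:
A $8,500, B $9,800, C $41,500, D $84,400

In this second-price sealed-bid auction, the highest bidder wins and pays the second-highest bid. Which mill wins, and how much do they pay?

D pays $41,500

Bids in order: 84,400 (D) > 41,500 (C) > 9,800 (B) > 8,500 (A)
D is highest; pays the second-highest bid, $41,500.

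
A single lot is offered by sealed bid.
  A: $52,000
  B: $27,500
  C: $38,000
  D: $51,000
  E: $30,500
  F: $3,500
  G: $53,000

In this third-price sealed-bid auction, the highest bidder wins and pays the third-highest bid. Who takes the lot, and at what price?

Rule: the highest bidder wins and pays the third-highest bid.
Bids ranked: 53,000 (G) > 52,000 (A) > 51,000 (D) > 38,000 (C) > 30,500 (E) > 27,500 (B) > …
G is highest; pays the third-highest bid, $51,000.

G pays $51,000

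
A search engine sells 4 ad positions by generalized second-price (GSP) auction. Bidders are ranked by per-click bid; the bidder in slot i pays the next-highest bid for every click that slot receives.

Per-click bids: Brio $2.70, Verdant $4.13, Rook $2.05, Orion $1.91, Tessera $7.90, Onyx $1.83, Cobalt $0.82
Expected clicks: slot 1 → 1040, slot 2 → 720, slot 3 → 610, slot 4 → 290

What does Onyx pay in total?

Onyx pays $0.00

Ranked by bid: $7.90 (Tessera) > $4.13 (Verdant) > $2.70 (Brio) > $2.05 (Rook) > $1.91 (Orion) > …
Onyx ranks below slot 4 → no slot, pays nothing.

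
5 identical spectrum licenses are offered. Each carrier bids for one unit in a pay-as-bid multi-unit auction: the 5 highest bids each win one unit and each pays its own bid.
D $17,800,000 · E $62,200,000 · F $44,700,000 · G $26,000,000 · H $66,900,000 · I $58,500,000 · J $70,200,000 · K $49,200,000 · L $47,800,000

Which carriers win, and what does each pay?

J $70,200,000, H $66,900,000, E $62,200,000, I $58,500,000, K $49,200,000

Sorting: 70,200,000 (J), 66,900,000 (H), 62,200,000 (E), 58,500,000 (I), 49,200,000 (K), 47,800,000 (L), 44,700,000 (F), …
Winners (5 units): J, H, E, I, K.
Each winner pays its own bid: J $70,200,000, H $66,900,000, E $62,200,000, I $58,500,000, K $49,200,000.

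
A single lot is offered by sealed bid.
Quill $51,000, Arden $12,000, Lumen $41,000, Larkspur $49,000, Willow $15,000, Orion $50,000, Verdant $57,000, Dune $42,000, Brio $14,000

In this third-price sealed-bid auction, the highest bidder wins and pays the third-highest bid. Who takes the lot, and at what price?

Bids in order: 57,000 (Verdant) > 51,000 (Quill) > 50,000 (Orion) > 49,000 (Larkspur) > 42,000 (Dune) > 41,000 (Lumen) > …
Verdant wins; payment is bid #3 in the ranking = $50,000.

Verdant pays $50,000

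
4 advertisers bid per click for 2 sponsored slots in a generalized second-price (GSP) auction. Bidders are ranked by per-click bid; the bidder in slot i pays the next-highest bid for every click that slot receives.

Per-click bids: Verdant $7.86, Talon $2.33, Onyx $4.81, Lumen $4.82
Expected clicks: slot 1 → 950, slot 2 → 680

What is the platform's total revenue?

Ranked by bid: $7.86 (Verdant) > $4.82 (Lumen) > $4.81 (Onyx) > …
Slot 1: Verdant pays $4.82 × 950 = $4579.00
Slot 2: Lumen pays $4.81 × 680 = $3270.80
Total = $7849.80

Total revenue: $7849.80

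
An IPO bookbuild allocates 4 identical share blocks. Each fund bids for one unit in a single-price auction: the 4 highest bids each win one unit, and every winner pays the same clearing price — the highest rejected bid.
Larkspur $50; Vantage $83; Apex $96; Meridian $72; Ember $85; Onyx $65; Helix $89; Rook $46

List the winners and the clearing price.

Sorting: 96 (Apex), 89 (Helix), 85 (Ember), 83 (Vantage), 72 (Meridian), 65 (Onyx), …
Top 4: Apex, Helix, Ember, Vantage.
Highest unsuccessful bid: $72 → clearing price.

Apex, Helix, Ember, Vantage; each pays $72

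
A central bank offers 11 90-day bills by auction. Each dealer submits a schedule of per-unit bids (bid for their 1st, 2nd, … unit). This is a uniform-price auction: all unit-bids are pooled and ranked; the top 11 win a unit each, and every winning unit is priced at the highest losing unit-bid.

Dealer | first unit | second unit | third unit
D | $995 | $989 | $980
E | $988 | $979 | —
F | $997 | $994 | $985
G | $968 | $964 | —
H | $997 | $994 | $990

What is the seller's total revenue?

All unit-bids, highest first — top 11: 997 (F-1), 997 (H-1), 995 (D-1), 994 (F-2), 994 (H-2), 990 (H-3), 989 (D-2), 988 (E-1), 985 (F-3), 980 (D-3), 979 (E-2)
The (k+1)-th unit-bid is $968.
Allocation: D 3, E 2, F 3, H 3. Every unit priced at $968.
Revenue = 11 × 968 = $10,648.

Total revenue: $10,648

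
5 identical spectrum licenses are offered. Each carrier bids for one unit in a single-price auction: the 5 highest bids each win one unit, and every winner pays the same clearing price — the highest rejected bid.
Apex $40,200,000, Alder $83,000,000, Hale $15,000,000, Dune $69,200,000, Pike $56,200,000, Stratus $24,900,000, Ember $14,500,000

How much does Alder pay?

Alder pays $15,000,000

Bids ranked high→low: 83,000,000 (Alder), 69,200,000 (Dune), 56,200,000 (Pike), 40,200,000 (Apex), 24,900,000 (Stratus), 15,000,000 (Hale), 14,500,000 (Ember)
Top 5: Alder, Dune, Pike, Apex, Stratus.
Clearing price = highest rejected bid = $15,000,000.
Alder wins → pays $15,000,000.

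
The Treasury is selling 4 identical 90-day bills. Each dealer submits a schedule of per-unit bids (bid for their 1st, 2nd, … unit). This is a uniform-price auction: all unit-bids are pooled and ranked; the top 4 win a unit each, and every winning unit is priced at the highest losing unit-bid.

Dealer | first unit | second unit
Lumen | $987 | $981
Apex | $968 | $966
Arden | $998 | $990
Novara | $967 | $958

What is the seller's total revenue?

Total revenue: $3,872

Merging the schedules and taking the best 4: 998 (Arden-1), 990 (Arden-2), 987 (Lumen-1), 981 (Lumen-2)
The (k+1)-th unit-bid is $968.
Allocation: Arden 2, Lumen 2. Every unit priced at $968.
Revenue = 4 × 968 = $3,872.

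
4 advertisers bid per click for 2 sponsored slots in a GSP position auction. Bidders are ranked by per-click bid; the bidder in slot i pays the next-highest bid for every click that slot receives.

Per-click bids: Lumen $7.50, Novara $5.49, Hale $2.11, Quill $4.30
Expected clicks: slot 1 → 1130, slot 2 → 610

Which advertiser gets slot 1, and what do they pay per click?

Lumen; $5.49 per click

Ranked by bid: $7.50 (Lumen) > $5.49 (Novara) > $4.30 (Quill) > …
Slot 1 goes to the first-ranked bidder, Lumen, who pays the next bid down: $5.49/click.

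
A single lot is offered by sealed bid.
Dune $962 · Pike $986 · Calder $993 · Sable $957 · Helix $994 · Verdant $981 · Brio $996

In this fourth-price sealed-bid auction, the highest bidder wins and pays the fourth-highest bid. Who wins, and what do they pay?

Brio pays $986

Bids ranked: 996 (Brio) > 994 (Helix) > 993 (Calder) > 986 (Pike) > 981 (Verdant) > 962 (Dune) > …
Brio is highest; pays the fourth-highest bid, $986.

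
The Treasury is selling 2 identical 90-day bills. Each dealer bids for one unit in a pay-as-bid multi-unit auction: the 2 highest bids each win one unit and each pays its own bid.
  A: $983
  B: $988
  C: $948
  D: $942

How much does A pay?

A pays $983

Bids ranked high→low: 988 (B), 983 (A), 948 (C), 942 (D)
Winners (2 units): B, A.
A wins → own bid $983.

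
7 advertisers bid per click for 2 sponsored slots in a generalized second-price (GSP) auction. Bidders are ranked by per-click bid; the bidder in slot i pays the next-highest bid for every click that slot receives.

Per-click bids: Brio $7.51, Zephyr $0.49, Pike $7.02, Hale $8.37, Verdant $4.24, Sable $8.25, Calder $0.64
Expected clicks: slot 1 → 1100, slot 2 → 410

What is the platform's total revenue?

Total revenue: $12154.10

Sorting advertisers: $8.37 (Hale) > $8.25 (Sable) > $7.51 (Brio) > …
Slot 1: Hale pays $8.25 × 1100 = $9075.00
Slot 2: Sable pays $7.51 × 410 = $3079.10
Total = $12154.10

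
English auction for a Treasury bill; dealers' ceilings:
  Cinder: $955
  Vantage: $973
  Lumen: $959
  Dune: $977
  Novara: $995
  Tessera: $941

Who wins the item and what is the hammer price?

Novara wins at $977

Limits ranked: 995 (Novara) > 977 (Dune) > 973 (Vantage) > 959 (Lumen) > 955 (Cinder) > 941 (Tessera)
Bidding ends when Dune exits at $977; Novara takes it.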